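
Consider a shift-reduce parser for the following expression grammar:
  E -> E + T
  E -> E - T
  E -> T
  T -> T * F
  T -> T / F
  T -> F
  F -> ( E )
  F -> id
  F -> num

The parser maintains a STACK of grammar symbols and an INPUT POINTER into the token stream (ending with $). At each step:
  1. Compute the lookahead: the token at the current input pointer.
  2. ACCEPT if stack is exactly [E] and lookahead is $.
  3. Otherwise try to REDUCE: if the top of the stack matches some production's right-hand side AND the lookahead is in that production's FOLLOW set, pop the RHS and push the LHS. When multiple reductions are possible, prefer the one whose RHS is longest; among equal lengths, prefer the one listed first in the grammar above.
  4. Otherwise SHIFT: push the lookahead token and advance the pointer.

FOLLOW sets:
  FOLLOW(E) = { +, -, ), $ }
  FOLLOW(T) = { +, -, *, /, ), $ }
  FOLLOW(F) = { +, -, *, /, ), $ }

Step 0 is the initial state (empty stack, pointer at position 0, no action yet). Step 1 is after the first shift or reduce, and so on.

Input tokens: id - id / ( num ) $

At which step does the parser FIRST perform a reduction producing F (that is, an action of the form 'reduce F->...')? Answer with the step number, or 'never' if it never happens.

Step 1: shift id. Stack=[id] ptr=1 lookahead=- remaining=[- id / ( num ) $]
Step 2: reduce F->id. Stack=[F] ptr=1 lookahead=- remaining=[- id / ( num ) $]

Answer: 2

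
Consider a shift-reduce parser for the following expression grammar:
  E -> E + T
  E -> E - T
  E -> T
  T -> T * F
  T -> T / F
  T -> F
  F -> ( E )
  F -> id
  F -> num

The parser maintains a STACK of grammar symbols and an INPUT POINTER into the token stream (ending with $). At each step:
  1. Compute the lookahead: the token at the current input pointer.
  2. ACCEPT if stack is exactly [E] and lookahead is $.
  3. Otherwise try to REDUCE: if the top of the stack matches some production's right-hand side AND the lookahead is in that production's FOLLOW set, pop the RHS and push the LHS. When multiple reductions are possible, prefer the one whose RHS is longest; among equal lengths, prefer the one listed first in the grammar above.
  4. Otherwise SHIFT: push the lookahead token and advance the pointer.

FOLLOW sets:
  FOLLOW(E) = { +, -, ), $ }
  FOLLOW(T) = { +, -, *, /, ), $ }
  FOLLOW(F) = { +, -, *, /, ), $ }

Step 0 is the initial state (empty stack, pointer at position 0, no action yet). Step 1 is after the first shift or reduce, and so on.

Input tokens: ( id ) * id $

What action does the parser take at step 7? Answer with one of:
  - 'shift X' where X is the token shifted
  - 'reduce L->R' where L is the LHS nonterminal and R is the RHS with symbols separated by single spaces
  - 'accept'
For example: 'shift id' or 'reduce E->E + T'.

Step 1: shift (. Stack=[(] ptr=1 lookahead=id remaining=[id ) * id $]
Step 2: shift id. Stack=[( id] ptr=2 lookahead=) remaining=[) * id $]
Step 3: reduce F->id. Stack=[( F] ptr=2 lookahead=) remaining=[) * id $]
Step 4: reduce T->F. Stack=[( T] ptr=2 lookahead=) remaining=[) * id $]
Step 5: reduce E->T. Stack=[( E] ptr=2 lookahead=) remaining=[) * id $]
Step 6: shift ). Stack=[( E )] ptr=3 lookahead=* remaining=[* id $]
Step 7: reduce F->( E ). Stack=[F] ptr=3 lookahead=* remaining=[* id $]

Answer: reduce F->( E )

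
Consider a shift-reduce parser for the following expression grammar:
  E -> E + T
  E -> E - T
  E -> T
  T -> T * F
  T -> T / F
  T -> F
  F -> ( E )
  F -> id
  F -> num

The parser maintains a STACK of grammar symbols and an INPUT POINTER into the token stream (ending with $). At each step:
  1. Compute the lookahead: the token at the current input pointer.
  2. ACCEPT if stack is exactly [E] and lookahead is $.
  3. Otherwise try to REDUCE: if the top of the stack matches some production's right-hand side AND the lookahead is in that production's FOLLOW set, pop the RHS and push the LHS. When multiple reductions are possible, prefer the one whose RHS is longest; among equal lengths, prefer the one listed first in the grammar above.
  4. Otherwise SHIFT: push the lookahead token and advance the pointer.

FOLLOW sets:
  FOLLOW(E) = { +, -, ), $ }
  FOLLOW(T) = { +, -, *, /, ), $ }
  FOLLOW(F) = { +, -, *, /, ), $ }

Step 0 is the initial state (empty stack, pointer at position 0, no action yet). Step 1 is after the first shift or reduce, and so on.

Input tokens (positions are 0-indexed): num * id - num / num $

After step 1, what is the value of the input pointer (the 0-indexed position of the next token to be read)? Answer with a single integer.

Step 1: shift num. Stack=[num] ptr=1 lookahead=* remaining=[* id - num / num $]

Answer: 1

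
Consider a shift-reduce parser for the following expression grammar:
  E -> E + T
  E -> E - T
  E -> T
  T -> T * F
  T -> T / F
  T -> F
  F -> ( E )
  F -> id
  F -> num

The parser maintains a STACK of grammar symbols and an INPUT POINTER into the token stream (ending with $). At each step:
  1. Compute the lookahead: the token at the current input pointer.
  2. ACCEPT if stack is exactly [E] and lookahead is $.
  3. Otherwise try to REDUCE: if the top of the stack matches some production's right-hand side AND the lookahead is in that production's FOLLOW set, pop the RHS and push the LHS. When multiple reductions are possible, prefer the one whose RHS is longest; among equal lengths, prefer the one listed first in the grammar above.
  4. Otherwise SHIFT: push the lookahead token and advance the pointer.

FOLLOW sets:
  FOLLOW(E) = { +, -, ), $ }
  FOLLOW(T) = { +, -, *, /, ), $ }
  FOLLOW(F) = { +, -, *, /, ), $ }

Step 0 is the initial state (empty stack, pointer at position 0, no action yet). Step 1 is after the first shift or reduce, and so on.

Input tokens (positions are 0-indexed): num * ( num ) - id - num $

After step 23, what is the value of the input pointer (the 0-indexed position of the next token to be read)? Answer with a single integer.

Answer: 9

Derivation:
Step 1: shift num. Stack=[num] ptr=1 lookahead=* remaining=[* ( num ) - id - num $]
Step 2: reduce F->num. Stack=[F] ptr=1 lookahead=* remaining=[* ( num ) - id - num $]
Step 3: reduce T->F. Stack=[T] ptr=1 lookahead=* remaining=[* ( num ) - id - num $]
Step 4: shift *. Stack=[T *] ptr=2 lookahead=( remaining=[( num ) - id - num $]
Step 5: shift (. Stack=[T * (] ptr=3 lookahead=num remaining=[num ) - id - num $]
Step 6: shift num. Stack=[T * ( num] ptr=4 lookahead=) remaining=[) - id - num $]
Step 7: reduce F->num. Stack=[T * ( F] ptr=4 lookahead=) remaining=[) - id - num $]
Step 8: reduce T->F. Stack=[T * ( T] ptr=4 lookahead=) remaining=[) - id - num $]
Step 9: reduce E->T. Stack=[T * ( E] ptr=4 lookahead=) remaining=[) - id - num $]
Step 10: shift ). Stack=[T * ( E )] ptr=5 lookahead=- remaining=[- id - num $]
Step 11: reduce F->( E ). Stack=[T * F] ptr=5 lookahead=- remaining=[- id - num $]
Step 12: reduce T->T * F. Stack=[T] ptr=5 lookahead=- remaining=[- id - num $]
Step 13: reduce E->T. Stack=[E] ptr=5 lookahead=- remaining=[- id - num $]
Step 14: shift -. Stack=[E -] ptr=6 lookahead=id remaining=[id - num $]
Step 15: shift id. Stack=[E - id] ptr=7 lookahead=- remaining=[- num $]
Step 16: reduce F->id. Stack=[E - F] ptr=7 lookahead=- remaining=[- num $]
Step 17: reduce T->F. Stack=[E - T] ptr=7 lookahead=- remaining=[- num $]
Step 18: reduce E->E - T. Stack=[E] ptr=7 lookahead=- remaining=[- num $]
Step 19: shift -. Stack=[E -] ptr=8 lookahead=num remaining=[num $]
Step 20: shift num. Stack=[E - num] ptr=9 lookahead=$ remaining=[$]
Step 21: reduce F->num. Stack=[E - F] ptr=9 lookahead=$ remaining=[$]
Step 22: reduce T->F. Stack=[E - T] ptr=9 lookahead=$ remaining=[$]
Step 23: reduce E->E - T. Stack=[E] ptr=9 lookahead=$ remaining=[$]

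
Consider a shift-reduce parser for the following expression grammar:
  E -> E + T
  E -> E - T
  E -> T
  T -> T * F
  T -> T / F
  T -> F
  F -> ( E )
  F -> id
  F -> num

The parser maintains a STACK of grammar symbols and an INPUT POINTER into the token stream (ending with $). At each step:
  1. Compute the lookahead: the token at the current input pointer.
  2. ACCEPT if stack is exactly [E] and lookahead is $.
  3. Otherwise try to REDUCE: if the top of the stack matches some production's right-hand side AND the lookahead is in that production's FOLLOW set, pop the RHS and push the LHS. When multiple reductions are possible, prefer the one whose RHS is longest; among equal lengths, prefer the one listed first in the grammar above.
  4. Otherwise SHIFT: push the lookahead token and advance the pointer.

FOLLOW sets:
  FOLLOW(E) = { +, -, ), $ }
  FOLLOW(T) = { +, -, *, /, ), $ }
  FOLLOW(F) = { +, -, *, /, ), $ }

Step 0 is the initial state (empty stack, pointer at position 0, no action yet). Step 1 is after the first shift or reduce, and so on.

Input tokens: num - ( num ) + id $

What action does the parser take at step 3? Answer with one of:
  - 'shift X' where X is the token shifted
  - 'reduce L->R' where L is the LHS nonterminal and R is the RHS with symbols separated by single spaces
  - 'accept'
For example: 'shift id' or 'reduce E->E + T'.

Answer: reduce T->F

Derivation:
Step 1: shift num. Stack=[num] ptr=1 lookahead=- remaining=[- ( num ) + id $]
Step 2: reduce F->num. Stack=[F] ptr=1 lookahead=- remaining=[- ( num ) + id $]
Step 3: reduce T->F. Stack=[T] ptr=1 lookahead=- remaining=[- ( num ) + id $]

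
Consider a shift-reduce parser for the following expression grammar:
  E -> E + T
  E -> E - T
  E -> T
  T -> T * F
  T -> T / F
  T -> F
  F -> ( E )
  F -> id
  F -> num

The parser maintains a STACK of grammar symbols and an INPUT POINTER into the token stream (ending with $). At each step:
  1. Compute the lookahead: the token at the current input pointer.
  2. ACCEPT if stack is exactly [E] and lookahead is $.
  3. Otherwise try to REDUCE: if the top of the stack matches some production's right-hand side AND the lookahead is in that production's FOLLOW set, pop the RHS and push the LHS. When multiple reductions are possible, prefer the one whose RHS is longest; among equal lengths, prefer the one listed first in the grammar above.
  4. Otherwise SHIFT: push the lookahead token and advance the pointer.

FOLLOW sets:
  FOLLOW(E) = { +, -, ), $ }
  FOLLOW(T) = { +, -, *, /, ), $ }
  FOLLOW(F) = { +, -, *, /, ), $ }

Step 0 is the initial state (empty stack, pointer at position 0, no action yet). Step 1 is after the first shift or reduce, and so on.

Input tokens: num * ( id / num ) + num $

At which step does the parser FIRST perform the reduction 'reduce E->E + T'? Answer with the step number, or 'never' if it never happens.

Answer: 22

Derivation:
Step 1: shift num. Stack=[num] ptr=1 lookahead=* remaining=[* ( id / num ) + num $]
Step 2: reduce F->num. Stack=[F] ptr=1 lookahead=* remaining=[* ( id / num ) + num $]
Step 3: reduce T->F. Stack=[T] ptr=1 lookahead=* remaining=[* ( id / num ) + num $]
Step 4: shift *. Stack=[T *] ptr=2 lookahead=( remaining=[( id / num ) + num $]
Step 5: shift (. Stack=[T * (] ptr=3 lookahead=id remaining=[id / num ) + num $]
Step 6: shift id. Stack=[T * ( id] ptr=4 lookahead=/ remaining=[/ num ) + num $]
Step 7: reduce F->id. Stack=[T * ( F] ptr=4 lookahead=/ remaining=[/ num ) + num $]
Step 8: reduce T->F. Stack=[T * ( T] ptr=4 lookahead=/ remaining=[/ num ) + num $]
Step 9: shift /. Stack=[T * ( T /] ptr=5 lookahead=num remaining=[num ) + num $]
Step 10: shift num. Stack=[T * ( T / num] ptr=6 lookahead=) remaining=[) + num $]
Step 11: reduce F->num. Stack=[T * ( T / F] ptr=6 lookahead=) remaining=[) + num $]
Step 12: reduce T->T / F. Stack=[T * ( T] ptr=6 lookahead=) remaining=[) + num $]
Step 13: reduce E->T. Stack=[T * ( E] ptr=6 lookahead=) remaining=[) + num $]
Step 14: shift ). Stack=[T * ( E )] ptr=7 lookahead=+ remaining=[+ num $]
Step 15: reduce F->( E ). Stack=[T * F] ptr=7 lookahead=+ remaining=[+ num $]
Step 16: reduce T->T * F. Stack=[T] ptr=7 lookahead=+ remaining=[+ num $]
Step 17: reduce E->T. Stack=[E] ptr=7 lookahead=+ remaining=[+ num $]
Step 18: shift +. Stack=[E +] ptr=8 lookahead=num remaining=[num $]
Step 19: shift num. Stack=[E + num] ptr=9 lookahead=$ remaining=[$]
Step 20: reduce F->num. Stack=[E + F] ptr=9 lookahead=$ remaining=[$]
Step 21: reduce T->F. Stack=[E + T] ptr=9 lookahead=$ remaining=[$]
Step 22: reduce E->E + T. Stack=[E] ptr=9 lookahead=$ remaining=[$]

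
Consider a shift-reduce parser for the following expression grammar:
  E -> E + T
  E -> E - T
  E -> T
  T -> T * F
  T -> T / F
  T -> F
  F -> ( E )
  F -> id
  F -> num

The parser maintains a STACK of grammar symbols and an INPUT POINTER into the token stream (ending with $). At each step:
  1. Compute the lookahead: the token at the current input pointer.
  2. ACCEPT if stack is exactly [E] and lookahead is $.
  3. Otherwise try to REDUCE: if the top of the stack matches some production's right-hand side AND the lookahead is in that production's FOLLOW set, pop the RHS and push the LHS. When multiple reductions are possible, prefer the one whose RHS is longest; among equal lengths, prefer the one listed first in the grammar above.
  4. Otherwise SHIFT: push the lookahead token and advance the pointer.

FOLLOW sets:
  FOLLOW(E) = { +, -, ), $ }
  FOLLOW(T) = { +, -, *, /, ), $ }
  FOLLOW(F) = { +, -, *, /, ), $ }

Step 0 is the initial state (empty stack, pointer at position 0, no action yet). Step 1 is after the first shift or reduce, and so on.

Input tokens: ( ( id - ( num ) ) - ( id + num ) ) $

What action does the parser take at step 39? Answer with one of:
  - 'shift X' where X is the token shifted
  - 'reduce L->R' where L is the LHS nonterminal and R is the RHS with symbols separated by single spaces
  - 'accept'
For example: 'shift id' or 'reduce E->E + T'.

Step 1: shift (. Stack=[(] ptr=1 lookahead=( remaining=[( id - ( num ) ) - ( id + num ) ) $]
Step 2: shift (. Stack=[( (] ptr=2 lookahead=id remaining=[id - ( num ) ) - ( id + num ) ) $]
Step 3: shift id. Stack=[( ( id] ptr=3 lookahead=- remaining=[- ( num ) ) - ( id + num ) ) $]
Step 4: reduce F->id. Stack=[( ( F] ptr=3 lookahead=- remaining=[- ( num ) ) - ( id + num ) ) $]
Step 5: reduce T->F. Stack=[( ( T] ptr=3 lookahead=- remaining=[- ( num ) ) - ( id + num ) ) $]
Step 6: reduce E->T. Stack=[( ( E] ptr=3 lookahead=- remaining=[- ( num ) ) - ( id + num ) ) $]
Step 7: shift -. Stack=[( ( E -] ptr=4 lookahead=( remaining=[( num ) ) - ( id + num ) ) $]
Step 8: shift (. Stack=[( ( E - (] ptr=5 lookahead=num remaining=[num ) ) - ( id + num ) ) $]
Step 9: shift num. Stack=[( ( E - ( num] ptr=6 lookahead=) remaining=[) ) - ( id + num ) ) $]
Step 10: reduce F->num. Stack=[( ( E - ( F] ptr=6 lookahead=) remaining=[) ) - ( id + num ) ) $]
Step 11: reduce T->F. Stack=[( ( E - ( T] ptr=6 lookahead=) remaining=[) ) - ( id + num ) ) $]
Step 12: reduce E->T. Stack=[( ( E - ( E] ptr=6 lookahead=) remaining=[) ) - ( id + num ) ) $]
Step 13: shift ). Stack=[( ( E - ( E )] ptr=7 lookahead=) remaining=[) - ( id + num ) ) $]
Step 14: reduce F->( E ). Stack=[( ( E - F] ptr=7 lookahead=) remaining=[) - ( id + num ) ) $]
Step 15: reduce T->F. Stack=[( ( E - T] ptr=7 lookahead=) remaining=[) - ( id + num ) ) $]
Step 16: reduce E->E - T. Stack=[( ( E] ptr=7 lookahead=) remaining=[) - ( id + num ) ) $]
Step 17: shift ). Stack=[( ( E )] ptr=8 lookahead=- remaining=[- ( id + num ) ) $]
Step 18: reduce F->( E ). Stack=[( F] ptr=8 lookahead=- remaining=[- ( id + num ) ) $]
Step 19: reduce T->F. Stack=[( T] ptr=8 lookahead=- remaining=[- ( id + num ) ) $]
Step 20: reduce E->T. Stack=[( E] ptr=8 lookahead=- remaining=[- ( id + num ) ) $]
Step 21: shift -. Stack=[( E -] ptr=9 lookahead=( remaining=[( id + num ) ) $]
Step 22: shift (. Stack=[( E - (] ptr=10 lookahead=id remaining=[id + num ) ) $]
Step 23: shift id. Stack=[( E - ( id] ptr=11 lookahead=+ remaining=[+ num ) ) $]
Step 24: reduce F->id. Stack=[( E - ( F] ptr=11 lookahead=+ remaining=[+ num ) ) $]
Step 25: reduce T->F. Stack=[( E - ( T] ptr=11 lookahead=+ remaining=[+ num ) ) $]
Step 26: reduce E->T. Stack=[( E - ( E] ptr=11 lookahead=+ remaining=[+ num ) ) $]
Step 27: shift +. Stack=[( E - ( E +] ptr=12 lookahead=num remaining=[num ) ) $]
Step 28: shift num. Stack=[( E - ( E + num] ptr=13 lookahead=) remaining=[) ) $]
Step 29: reduce F->num. Stack=[( E - ( E + F] ptr=13 lookahead=) remaining=[) ) $]
Step 30: reduce T->F. Stack=[( E - ( E + T] ptr=13 lookahead=) remaining=[) ) $]
Step 31: reduce E->E + T. Stack=[( E - ( E] ptr=13 lookahead=) remaining=[) ) $]
Step 32: shift ). Stack=[( E - ( E )] ptr=14 lookahead=) remaining=[) $]
Step 33: reduce F->( E ). Stack=[( E - F] ptr=14 lookahead=) remaining=[) $]
Step 34: reduce T->F. Stack=[( E - T] ptr=14 lookahead=) remaining=[) $]
Step 35: reduce E->E - T. Stack=[( E] ptr=14 lookahead=) remaining=[) $]
Step 36: shift ). Stack=[( E )] ptr=15 lookahead=$ remaining=[$]
Step 37: reduce F->( E ). Stack=[F] ptr=15 lookahead=$ remaining=[$]
Step 38: reduce T->F. Stack=[T] ptr=15 lookahead=$ remaining=[$]
Step 39: reduce E->T. Stack=[E] ptr=15 lookahead=$ remaining=[$]

Answer: reduce E->T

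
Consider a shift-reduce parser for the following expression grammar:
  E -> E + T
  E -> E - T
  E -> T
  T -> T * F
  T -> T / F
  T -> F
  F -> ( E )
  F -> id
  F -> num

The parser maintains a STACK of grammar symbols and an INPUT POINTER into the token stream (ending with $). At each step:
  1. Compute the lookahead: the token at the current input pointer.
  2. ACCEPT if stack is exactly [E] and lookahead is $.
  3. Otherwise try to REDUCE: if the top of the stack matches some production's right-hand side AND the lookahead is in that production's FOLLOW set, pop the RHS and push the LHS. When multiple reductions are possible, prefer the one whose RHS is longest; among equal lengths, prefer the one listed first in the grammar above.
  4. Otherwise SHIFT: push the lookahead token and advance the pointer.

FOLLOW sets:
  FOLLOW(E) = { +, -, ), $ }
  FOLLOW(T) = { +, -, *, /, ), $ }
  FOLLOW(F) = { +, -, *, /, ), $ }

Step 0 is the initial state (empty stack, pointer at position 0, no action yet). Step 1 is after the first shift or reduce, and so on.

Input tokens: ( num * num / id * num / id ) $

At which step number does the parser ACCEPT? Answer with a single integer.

Step 1: shift (. Stack=[(] ptr=1 lookahead=num remaining=[num * num / id * num / id ) $]
Step 2: shift num. Stack=[( num] ptr=2 lookahead=* remaining=[* num / id * num / id ) $]
Step 3: reduce F->num. Stack=[( F] ptr=2 lookahead=* remaining=[* num / id * num / id ) $]
Step 4: reduce T->F. Stack=[( T] ptr=2 lookahead=* remaining=[* num / id * num / id ) $]
Step 5: shift *. Stack=[( T *] ptr=3 lookahead=num remaining=[num / id * num / id ) $]
Step 6: shift num. Stack=[( T * num] ptr=4 lookahead=/ remaining=[/ id * num / id ) $]
Step 7: reduce F->num. Stack=[( T * F] ptr=4 lookahead=/ remaining=[/ id * num / id ) $]
Step 8: reduce T->T * F. Stack=[( T] ptr=4 lookahead=/ remaining=[/ id * num / id ) $]
Step 9: shift /. Stack=[( T /] ptr=5 lookahead=id remaining=[id * num / id ) $]
Step 10: shift id. Stack=[( T / id] ptr=6 lookahead=* remaining=[* num / id ) $]
Step 11: reduce F->id. Stack=[( T / F] ptr=6 lookahead=* remaining=[* num / id ) $]
Step 12: reduce T->T / F. Stack=[( T] ptr=6 lookahead=* remaining=[* num / id ) $]
Step 13: shift *. Stack=[( T *] ptr=7 lookahead=num remaining=[num / id ) $]
Step 14: shift num. Stack=[( T * num] ptr=8 lookahead=/ remaining=[/ id ) $]
Step 15: reduce F->num. Stack=[( T * F] ptr=8 lookahead=/ remaining=[/ id ) $]
Step 16: reduce T->T * F. Stack=[( T] ptr=8 lookahead=/ remaining=[/ id ) $]
Step 17: shift /. Stack=[( T /] ptr=9 lookahead=id remaining=[id ) $]
Step 18: shift id. Stack=[( T / id] ptr=10 lookahead=) remaining=[) $]
Step 19: reduce F->id. Stack=[( T / F] ptr=10 lookahead=) remaining=[) $]
Step 20: reduce T->T / F. Stack=[( T] ptr=10 lookahead=) remaining=[) $]
Step 21: reduce E->T. Stack=[( E] ptr=10 lookahead=) remaining=[) $]
Step 22: shift ). Stack=[( E )] ptr=11 lookahead=$ remaining=[$]
Step 23: reduce F->( E ). Stack=[F] ptr=11 lookahead=$ remaining=[$]
Step 24: reduce T->F. Stack=[T] ptr=11 lookahead=$ remaining=[$]
Step 25: reduce E->T. Stack=[E] ptr=11 lookahead=$ remaining=[$]
Step 26: accept. Stack=[E] ptr=11 lookahead=$ remaining=[$]

Answer: 26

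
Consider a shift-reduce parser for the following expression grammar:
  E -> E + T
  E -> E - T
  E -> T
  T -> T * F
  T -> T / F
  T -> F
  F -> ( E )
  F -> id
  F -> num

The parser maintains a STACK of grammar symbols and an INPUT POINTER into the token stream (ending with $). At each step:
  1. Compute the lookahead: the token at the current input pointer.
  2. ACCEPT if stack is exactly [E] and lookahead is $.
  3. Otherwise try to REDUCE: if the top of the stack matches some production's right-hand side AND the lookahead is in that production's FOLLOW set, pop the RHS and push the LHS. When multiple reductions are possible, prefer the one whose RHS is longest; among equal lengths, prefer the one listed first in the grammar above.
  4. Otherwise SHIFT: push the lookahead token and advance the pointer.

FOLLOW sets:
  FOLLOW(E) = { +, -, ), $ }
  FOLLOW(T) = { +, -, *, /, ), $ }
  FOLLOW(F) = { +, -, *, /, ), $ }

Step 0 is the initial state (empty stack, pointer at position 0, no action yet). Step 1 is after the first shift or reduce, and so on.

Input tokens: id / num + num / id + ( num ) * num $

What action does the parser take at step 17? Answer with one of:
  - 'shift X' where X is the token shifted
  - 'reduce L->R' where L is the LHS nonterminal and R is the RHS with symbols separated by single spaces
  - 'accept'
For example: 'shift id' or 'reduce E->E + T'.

Step 1: shift id. Stack=[id] ptr=1 lookahead=/ remaining=[/ num + num / id + ( num ) * num $]
Step 2: reduce F->id. Stack=[F] ptr=1 lookahead=/ remaining=[/ num + num / id + ( num ) * num $]
Step 3: reduce T->F. Stack=[T] ptr=1 lookahead=/ remaining=[/ num + num / id + ( num ) * num $]
Step 4: shift /. Stack=[T /] ptr=2 lookahead=num remaining=[num + num / id + ( num ) * num $]
Step 5: shift num. Stack=[T / num] ptr=3 lookahead=+ remaining=[+ num / id + ( num ) * num $]
Step 6: reduce F->num. Stack=[T / F] ptr=3 lookahead=+ remaining=[+ num / id + ( num ) * num $]
Step 7: reduce T->T / F. Stack=[T] ptr=3 lookahead=+ remaining=[+ num / id + ( num ) * num $]
Step 8: reduce E->T. Stack=[E] ptr=3 lookahead=+ remaining=[+ num / id + ( num ) * num $]
Step 9: shift +. Stack=[E +] ptr=4 lookahead=num remaining=[num / id + ( num ) * num $]
Step 10: shift num. Stack=[E + num] ptr=5 lookahead=/ remaining=[/ id + ( num ) * num $]
Step 11: reduce F->num. Stack=[E + F] ptr=5 lookahead=/ remaining=[/ id + ( num ) * num $]
Step 12: reduce T->F. Stack=[E + T] ptr=5 lookahead=/ remaining=[/ id + ( num ) * num $]
Step 13: shift /. Stack=[E + T /] ptr=6 lookahead=id remaining=[id + ( num ) * num $]
Step 14: shift id. Stack=[E + T / id] ptr=7 lookahead=+ remaining=[+ ( num ) * num $]
Step 15: reduce F->id. Stack=[E + T / F] ptr=7 lookahead=+ remaining=[+ ( num ) * num $]
Step 16: reduce T->T / F. Stack=[E + T] ptr=7 lookahead=+ remaining=[+ ( num ) * num $]
Step 17: reduce E->E + T. Stack=[E] ptr=7 lookahead=+ remaining=[+ ( num ) * num $]

Answer: reduce E->E + T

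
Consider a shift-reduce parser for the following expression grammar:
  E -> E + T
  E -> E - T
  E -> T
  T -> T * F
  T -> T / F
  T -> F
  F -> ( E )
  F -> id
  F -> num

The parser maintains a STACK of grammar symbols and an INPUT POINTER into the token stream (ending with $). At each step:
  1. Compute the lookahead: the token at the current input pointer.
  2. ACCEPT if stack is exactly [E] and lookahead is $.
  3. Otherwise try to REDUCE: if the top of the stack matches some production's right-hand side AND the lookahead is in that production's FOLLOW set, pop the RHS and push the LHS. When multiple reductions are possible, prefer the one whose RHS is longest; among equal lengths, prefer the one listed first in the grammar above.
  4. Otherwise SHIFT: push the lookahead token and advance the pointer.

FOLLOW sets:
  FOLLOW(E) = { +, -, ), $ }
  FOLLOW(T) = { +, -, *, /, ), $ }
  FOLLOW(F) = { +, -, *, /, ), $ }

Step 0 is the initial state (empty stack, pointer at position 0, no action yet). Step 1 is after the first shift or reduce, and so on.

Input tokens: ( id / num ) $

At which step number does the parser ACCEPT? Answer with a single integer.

Step 1: shift (. Stack=[(] ptr=1 lookahead=id remaining=[id / num ) $]
Step 2: shift id. Stack=[( id] ptr=2 lookahead=/ remaining=[/ num ) $]
Step 3: reduce F->id. Stack=[( F] ptr=2 lookahead=/ remaining=[/ num ) $]
Step 4: reduce T->F. Stack=[( T] ptr=2 lookahead=/ remaining=[/ num ) $]
Step 5: shift /. Stack=[( T /] ptr=3 lookahead=num remaining=[num ) $]
Step 6: shift num. Stack=[( T / num] ptr=4 lookahead=) remaining=[) $]
Step 7: reduce F->num. Stack=[( T / F] ptr=4 lookahead=) remaining=[) $]
Step 8: reduce T->T / F. Stack=[( T] ptr=4 lookahead=) remaining=[) $]
Step 9: reduce E->T. Stack=[( E] ptr=4 lookahead=) remaining=[) $]
Step 10: shift ). Stack=[( E )] ptr=5 lookahead=$ remaining=[$]
Step 11: reduce F->( E ). Stack=[F] ptr=5 lookahead=$ remaining=[$]
Step 12: reduce T->F. Stack=[T] ptr=5 lookahead=$ remaining=[$]
Step 13: reduce E->T. Stack=[E] ptr=5 lookahead=$ remaining=[$]
Step 14: accept. Stack=[E] ptr=5 lookahead=$ remaining=[$]

Answer: 14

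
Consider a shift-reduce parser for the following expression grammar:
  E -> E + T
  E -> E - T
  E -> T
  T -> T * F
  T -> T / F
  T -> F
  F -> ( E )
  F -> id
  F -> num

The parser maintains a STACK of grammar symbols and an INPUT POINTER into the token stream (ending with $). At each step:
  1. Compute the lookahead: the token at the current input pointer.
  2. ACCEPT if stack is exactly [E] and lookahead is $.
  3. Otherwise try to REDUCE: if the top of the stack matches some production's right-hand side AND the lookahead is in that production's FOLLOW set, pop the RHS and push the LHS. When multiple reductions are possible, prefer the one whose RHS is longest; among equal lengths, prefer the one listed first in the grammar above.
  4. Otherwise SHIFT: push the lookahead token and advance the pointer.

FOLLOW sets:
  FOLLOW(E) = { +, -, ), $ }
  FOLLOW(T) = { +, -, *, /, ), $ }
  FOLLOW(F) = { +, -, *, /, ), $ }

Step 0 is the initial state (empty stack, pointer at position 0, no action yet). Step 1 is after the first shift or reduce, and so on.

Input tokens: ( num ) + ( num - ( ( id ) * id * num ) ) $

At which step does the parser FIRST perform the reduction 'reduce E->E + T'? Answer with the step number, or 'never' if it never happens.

Answer: 42

Derivation:
Step 1: shift (. Stack=[(] ptr=1 lookahead=num remaining=[num ) + ( num - ( ( id ) * id * num ) ) $]
Step 2: shift num. Stack=[( num] ptr=2 lookahead=) remaining=[) + ( num - ( ( id ) * id * num ) ) $]
Step 3: reduce F->num. Stack=[( F] ptr=2 lookahead=) remaining=[) + ( num - ( ( id ) * id * num ) ) $]
Step 4: reduce T->F. Stack=[( T] ptr=2 lookahead=) remaining=[) + ( num - ( ( id ) * id * num ) ) $]
Step 5: reduce E->T. Stack=[( E] ptr=2 lookahead=) remaining=[) + ( num - ( ( id ) * id * num ) ) $]
Step 6: shift ). Stack=[( E )] ptr=3 lookahead=+ remaining=[+ ( num - ( ( id ) * id * num ) ) $]
Step 7: reduce F->( E ). Stack=[F] ptr=3 lookahead=+ remaining=[+ ( num - ( ( id ) * id * num ) ) $]
Step 8: reduce T->F. Stack=[T] ptr=3 lookahead=+ remaining=[+ ( num - ( ( id ) * id * num ) ) $]
Step 9: reduce E->T. Stack=[E] ptr=3 lookahead=+ remaining=[+ ( num - ( ( id ) * id * num ) ) $]
Step 10: shift +. Stack=[E +] ptr=4 lookahead=( remaining=[( num - ( ( id ) * id * num ) ) $]
Step 11: shift (. Stack=[E + (] ptr=5 lookahead=num remaining=[num - ( ( id ) * id * num ) ) $]
Step 12: shift num. Stack=[E + ( num] ptr=6 lookahead=- remaining=[- ( ( id ) * id * num ) ) $]
Step 13: reduce F->num. Stack=[E + ( F] ptr=6 lookahead=- remaining=[- ( ( id ) * id * num ) ) $]
Step 14: reduce T->F. Stack=[E + ( T] ptr=6 lookahead=- remaining=[- ( ( id ) * id * num ) ) $]
Step 15: reduce E->T. Stack=[E + ( E] ptr=6 lookahead=- remaining=[- ( ( id ) * id * num ) ) $]
Step 16: shift -. Stack=[E + ( E -] ptr=7 lookahead=( remaining=[( ( id ) * id * num ) ) $]
Step 17: shift (. Stack=[E + ( E - (] ptr=8 lookahead=( remaining=[( id ) * id * num ) ) $]
Step 18: shift (. Stack=[E + ( E - ( (] ptr=9 lookahead=id remaining=[id ) * id * num ) ) $]
Step 19: shift id. Stack=[E + ( E - ( ( id] ptr=10 lookahead=) remaining=[) * id * num ) ) $]
Step 20: reduce F->id. Stack=[E + ( E - ( ( F] ptr=10 lookahead=) remaining=[) * id * num ) ) $]
Step 21: reduce T->F. Stack=[E + ( E - ( ( T] ptr=10 lookahead=) remaining=[) * id * num ) ) $]
Step 22: reduce E->T. Stack=[E + ( E - ( ( E] ptr=10 lookahead=) remaining=[) * id * num ) ) $]
Step 23: shift ). Stack=[E + ( E - ( ( E )] ptr=11 lookahead=* remaining=[* id * num ) ) $]
Step 24: reduce F->( E ). Stack=[E + ( E - ( F] ptr=11 lookahead=* remaining=[* id * num ) ) $]
Step 25: reduce T->F. Stack=[E + ( E - ( T] ptr=11 lookahead=* remaining=[* id * num ) ) $]
Step 26: shift *. Stack=[E + ( E - ( T *] ptr=12 lookahead=id remaining=[id * num ) ) $]
Step 27: shift id. Stack=[E + ( E - ( T * id] ptr=13 lookahead=* remaining=[* num ) ) $]
Step 28: reduce F->id. Stack=[E + ( E - ( T * F] ptr=13 lookahead=* remaining=[* num ) ) $]
Step 29: reduce T->T * F. Stack=[E + ( E - ( T] ptr=13 lookahead=* remaining=[* num ) ) $]
Step 30: shift *. Stack=[E + ( E - ( T *] ptr=14 lookahead=num remaining=[num ) ) $]
Step 31: shift num. Stack=[E + ( E - ( T * num] ptr=15 lookahead=) remaining=[) ) $]
Step 32: reduce F->num. Stack=[E + ( E - ( T * F] ptr=15 lookahead=) remaining=[) ) $]
Step 33: reduce T->T * F. Stack=[E + ( E - ( T] ptr=15 lookahead=) remaining=[) ) $]
Step 34: reduce E->T. Stack=[E + ( E - ( E] ptr=15 lookahead=) remaining=[) ) $]
Step 35: shift ). Stack=[E + ( E - ( E )] ptr=16 lookahead=) remaining=[) $]
Step 36: reduce F->( E ). Stack=[E + ( E - F] ptr=16 lookahead=) remaining=[) $]
Step 37: reduce T->F. Stack=[E + ( E - T] ptr=16 lookahead=) remaining=[) $]
Step 38: reduce E->E - T. Stack=[E + ( E] ptr=16 lookahead=) remaining=[) $]
Step 39: shift ). Stack=[E + ( E )] ptr=17 lookahead=$ remaining=[$]
Step 40: reduce F->( E ). Stack=[E + F] ptr=17 lookahead=$ remaining=[$]
Step 41: reduce T->F. Stack=[E + T] ptr=17 lookahead=$ remaining=[$]
Step 42: reduce E->E + T. Stack=[E] ptr=17 lookahead=$ remaining=[$]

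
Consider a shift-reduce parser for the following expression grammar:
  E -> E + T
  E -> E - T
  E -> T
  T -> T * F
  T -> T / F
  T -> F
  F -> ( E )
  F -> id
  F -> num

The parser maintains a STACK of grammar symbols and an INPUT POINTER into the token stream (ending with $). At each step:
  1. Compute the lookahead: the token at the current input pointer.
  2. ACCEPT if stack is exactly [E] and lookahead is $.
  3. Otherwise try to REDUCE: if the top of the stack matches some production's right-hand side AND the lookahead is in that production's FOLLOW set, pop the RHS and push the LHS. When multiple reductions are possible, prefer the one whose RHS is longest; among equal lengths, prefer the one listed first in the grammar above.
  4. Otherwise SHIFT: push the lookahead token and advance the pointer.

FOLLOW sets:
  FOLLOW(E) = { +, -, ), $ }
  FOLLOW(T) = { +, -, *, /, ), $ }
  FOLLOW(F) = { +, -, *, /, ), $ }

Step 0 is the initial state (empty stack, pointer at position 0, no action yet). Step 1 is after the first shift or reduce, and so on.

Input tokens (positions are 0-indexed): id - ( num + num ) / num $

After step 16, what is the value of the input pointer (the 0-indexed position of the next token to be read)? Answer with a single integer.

Answer: 7

Derivation:
Step 1: shift id. Stack=[id] ptr=1 lookahead=- remaining=[- ( num + num ) / num $]
Step 2: reduce F->id. Stack=[F] ptr=1 lookahead=- remaining=[- ( num + num ) / num $]
Step 3: reduce T->F. Stack=[T] ptr=1 lookahead=- remaining=[- ( num + num ) / num $]
Step 4: reduce E->T. Stack=[E] ptr=1 lookahead=- remaining=[- ( num + num ) / num $]
Step 5: shift -. Stack=[E -] ptr=2 lookahead=( remaining=[( num + num ) / num $]
Step 6: shift (. Stack=[E - (] ptr=3 lookahead=num remaining=[num + num ) / num $]
Step 7: shift num. Stack=[E - ( num] ptr=4 lookahead=+ remaining=[+ num ) / num $]
Step 8: reduce F->num. Stack=[E - ( F] ptr=4 lookahead=+ remaining=[+ num ) / num $]
Step 9: reduce T->F. Stack=[E - ( T] ptr=4 lookahead=+ remaining=[+ num ) / num $]
Step 10: reduce E->T. Stack=[E - ( E] ptr=4 lookahead=+ remaining=[+ num ) / num $]
Step 11: shift +. Stack=[E - ( E +] ptr=5 lookahead=num remaining=[num ) / num $]
Step 12: shift num. Stack=[E - ( E + num] ptr=6 lookahead=) remaining=[) / num $]
Step 13: reduce F->num. Stack=[E - ( E + F] ptr=6 lookahead=) remaining=[) / num $]
Step 14: reduce T->F. Stack=[E - ( E + T] ptr=6 lookahead=) remaining=[) / num $]
Step 15: reduce E->E + T. Stack=[E - ( E] ptr=6 lookahead=) remaining=[) / num $]
Step 16: shift ). Stack=[E - ( E )] ptr=7 lookahead=/ remaining=[/ num $]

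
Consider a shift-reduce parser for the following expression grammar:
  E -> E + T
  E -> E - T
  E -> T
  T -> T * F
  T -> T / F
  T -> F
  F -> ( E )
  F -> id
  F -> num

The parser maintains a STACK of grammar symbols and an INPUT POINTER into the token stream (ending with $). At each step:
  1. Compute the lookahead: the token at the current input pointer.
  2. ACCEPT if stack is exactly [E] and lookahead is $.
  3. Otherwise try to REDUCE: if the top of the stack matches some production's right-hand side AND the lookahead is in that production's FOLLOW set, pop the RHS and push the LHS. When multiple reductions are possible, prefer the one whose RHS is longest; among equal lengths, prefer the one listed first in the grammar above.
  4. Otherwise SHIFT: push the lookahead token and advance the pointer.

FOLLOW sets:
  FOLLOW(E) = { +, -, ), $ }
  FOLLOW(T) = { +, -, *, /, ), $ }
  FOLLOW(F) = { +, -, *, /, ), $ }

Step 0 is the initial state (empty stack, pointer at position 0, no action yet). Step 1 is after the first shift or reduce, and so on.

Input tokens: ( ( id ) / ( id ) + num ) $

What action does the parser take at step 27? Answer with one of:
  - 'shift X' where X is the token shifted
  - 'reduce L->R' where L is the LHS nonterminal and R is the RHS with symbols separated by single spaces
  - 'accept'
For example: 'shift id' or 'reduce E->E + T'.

Answer: reduce T->F

Derivation:
Step 1: shift (. Stack=[(] ptr=1 lookahead=( remaining=[( id ) / ( id ) + num ) $]
Step 2: shift (. Stack=[( (] ptr=2 lookahead=id remaining=[id ) / ( id ) + num ) $]
Step 3: shift id. Stack=[( ( id] ptr=3 lookahead=) remaining=[) / ( id ) + num ) $]
Step 4: reduce F->id. Stack=[( ( F] ptr=3 lookahead=) remaining=[) / ( id ) + num ) $]
Step 5: reduce T->F. Stack=[( ( T] ptr=3 lookahead=) remaining=[) / ( id ) + num ) $]
Step 6: reduce E->T. Stack=[( ( E] ptr=3 lookahead=) remaining=[) / ( id ) + num ) $]
Step 7: shift ). Stack=[( ( E )] ptr=4 lookahead=/ remaining=[/ ( id ) + num ) $]
Step 8: reduce F->( E ). Stack=[( F] ptr=4 lookahead=/ remaining=[/ ( id ) + num ) $]
Step 9: reduce T->F. Stack=[( T] ptr=4 lookahead=/ remaining=[/ ( id ) + num ) $]
Step 10: shift /. Stack=[( T /] ptr=5 lookahead=( remaining=[( id ) + num ) $]
Step 11: shift (. Stack=[( T / (] ptr=6 lookahead=id remaining=[id ) + num ) $]
Step 12: shift id. Stack=[( T / ( id] ptr=7 lookahead=) remaining=[) + num ) $]
Step 13: reduce F->id. Stack=[( T / ( F] ptr=7 lookahead=) remaining=[) + num ) $]
Step 14: reduce T->F. Stack=[( T / ( T] ptr=7 lookahead=) remaining=[) + num ) $]
Step 15: reduce E->T. Stack=[( T / ( E] ptr=7 lookahead=) remaining=[) + num ) $]
Step 16: shift ). Stack=[( T / ( E )] ptr=8 lookahead=+ remaining=[+ num ) $]
Step 17: reduce F->( E ). Stack=[( T / F] ptr=8 lookahead=+ remaining=[+ num ) $]
Step 18: reduce T->T / F. Stack=[( T] ptr=8 lookahead=+ remaining=[+ num ) $]
Step 19: reduce E->T. Stack=[( E] ptr=8 lookahead=+ remaining=[+ num ) $]
Step 20: shift +. Stack=[( E +] ptr=9 lookahead=num remaining=[num ) $]
Step 21: shift num. Stack=[( E + num] ptr=10 lookahead=) remaining=[) $]
Step 22: reduce F->num. Stack=[( E + F] ptr=10 lookahead=) remaining=[) $]
Step 23: reduce T->F. Stack=[( E + T] ptr=10 lookahead=) remaining=[) $]
Step 24: reduce E->E + T. Stack=[( E] ptr=10 lookahead=) remaining=[) $]
Step 25: shift ). Stack=[( E )] ptr=11 lookahead=$ remaining=[$]
Step 26: reduce F->( E ). Stack=[F] ptr=11 lookahead=$ remaining=[$]
Step 27: reduce T->F. Stack=[T] ptr=11 lookahead=$ remaining=[$]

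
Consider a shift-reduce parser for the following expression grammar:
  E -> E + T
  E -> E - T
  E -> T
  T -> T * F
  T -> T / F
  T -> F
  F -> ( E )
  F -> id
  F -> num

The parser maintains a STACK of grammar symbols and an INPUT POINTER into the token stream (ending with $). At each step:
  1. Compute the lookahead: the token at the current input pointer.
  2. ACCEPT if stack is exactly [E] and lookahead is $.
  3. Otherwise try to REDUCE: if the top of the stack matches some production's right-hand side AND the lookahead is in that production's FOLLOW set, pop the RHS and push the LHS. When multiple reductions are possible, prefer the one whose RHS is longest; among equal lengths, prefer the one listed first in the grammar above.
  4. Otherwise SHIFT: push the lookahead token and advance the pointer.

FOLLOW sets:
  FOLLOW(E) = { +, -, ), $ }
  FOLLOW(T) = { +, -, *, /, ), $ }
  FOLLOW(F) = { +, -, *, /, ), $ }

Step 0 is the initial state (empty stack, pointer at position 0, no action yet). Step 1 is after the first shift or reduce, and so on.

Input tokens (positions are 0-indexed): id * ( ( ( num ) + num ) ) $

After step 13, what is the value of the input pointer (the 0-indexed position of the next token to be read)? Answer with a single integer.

Answer: 7

Derivation:
Step 1: shift id. Stack=[id] ptr=1 lookahead=* remaining=[* ( ( ( num ) + num ) ) $]
Step 2: reduce F->id. Stack=[F] ptr=1 lookahead=* remaining=[* ( ( ( num ) + num ) ) $]
Step 3: reduce T->F. Stack=[T] ptr=1 lookahead=* remaining=[* ( ( ( num ) + num ) ) $]
Step 4: shift *. Stack=[T *] ptr=2 lookahead=( remaining=[( ( ( num ) + num ) ) $]
Step 5: shift (. Stack=[T * (] ptr=3 lookahead=( remaining=[( ( num ) + num ) ) $]
Step 6: shift (. Stack=[T * ( (] ptr=4 lookahead=( remaining=[( num ) + num ) ) $]
Step 7: shift (. Stack=[T * ( ( (] ptr=5 lookahead=num remaining=[num ) + num ) ) $]
Step 8: shift num. Stack=[T * ( ( ( num] ptr=6 lookahead=) remaining=[) + num ) ) $]
Step 9: reduce F->num. Stack=[T * ( ( ( F] ptr=6 lookahead=) remaining=[) + num ) ) $]
Step 10: reduce T->F. Stack=[T * ( ( ( T] ptr=6 lookahead=) remaining=[) + num ) ) $]
Step 11: reduce E->T. Stack=[T * ( ( ( E] ptr=6 lookahead=) remaining=[) + num ) ) $]
Step 12: shift ). Stack=[T * ( ( ( E )] ptr=7 lookahead=+ remaining=[+ num ) ) $]
Step 13: reduce F->( E ). Stack=[T * ( ( F] ptr=7 lookahead=+ remaining=[+ num ) ) $]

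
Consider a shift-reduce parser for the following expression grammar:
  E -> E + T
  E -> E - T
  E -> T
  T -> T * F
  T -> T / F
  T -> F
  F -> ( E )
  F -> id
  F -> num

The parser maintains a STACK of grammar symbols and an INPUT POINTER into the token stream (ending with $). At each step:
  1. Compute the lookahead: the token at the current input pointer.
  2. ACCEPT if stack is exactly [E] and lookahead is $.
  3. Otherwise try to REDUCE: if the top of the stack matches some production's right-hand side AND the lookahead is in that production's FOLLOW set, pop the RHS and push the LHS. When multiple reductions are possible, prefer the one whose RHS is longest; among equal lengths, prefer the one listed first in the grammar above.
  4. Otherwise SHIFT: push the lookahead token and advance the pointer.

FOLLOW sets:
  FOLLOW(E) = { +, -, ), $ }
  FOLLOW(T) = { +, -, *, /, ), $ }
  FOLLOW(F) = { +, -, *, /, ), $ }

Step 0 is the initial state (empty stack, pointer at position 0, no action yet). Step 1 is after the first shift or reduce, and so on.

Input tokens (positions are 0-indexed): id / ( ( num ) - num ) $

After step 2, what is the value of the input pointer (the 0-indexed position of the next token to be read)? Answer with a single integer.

Answer: 1

Derivation:
Step 1: shift id. Stack=[id] ptr=1 lookahead=/ remaining=[/ ( ( num ) - num ) $]
Step 2: reduce F->id. Stack=[F] ptr=1 lookahead=/ remaining=[/ ( ( num ) - num ) $]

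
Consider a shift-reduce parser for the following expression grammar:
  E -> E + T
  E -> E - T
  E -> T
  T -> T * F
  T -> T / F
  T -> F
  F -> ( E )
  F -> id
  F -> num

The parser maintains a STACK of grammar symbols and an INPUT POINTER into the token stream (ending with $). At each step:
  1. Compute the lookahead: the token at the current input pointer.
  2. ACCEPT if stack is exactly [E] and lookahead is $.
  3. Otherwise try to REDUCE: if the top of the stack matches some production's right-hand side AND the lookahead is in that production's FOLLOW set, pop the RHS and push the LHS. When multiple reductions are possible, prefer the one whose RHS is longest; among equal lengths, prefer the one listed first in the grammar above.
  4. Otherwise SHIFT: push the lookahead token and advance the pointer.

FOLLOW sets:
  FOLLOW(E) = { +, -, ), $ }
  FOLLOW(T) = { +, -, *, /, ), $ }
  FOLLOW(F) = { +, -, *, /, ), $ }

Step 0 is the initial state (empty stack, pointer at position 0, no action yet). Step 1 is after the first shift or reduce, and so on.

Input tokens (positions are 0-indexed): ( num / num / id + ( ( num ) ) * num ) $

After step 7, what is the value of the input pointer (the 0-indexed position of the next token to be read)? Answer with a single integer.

Answer: 4

Derivation:
Step 1: shift (. Stack=[(] ptr=1 lookahead=num remaining=[num / num / id + ( ( num ) ) * num ) $]
Step 2: shift num. Stack=[( num] ptr=2 lookahead=/ remaining=[/ num / id + ( ( num ) ) * num ) $]
Step 3: reduce F->num. Stack=[( F] ptr=2 lookahead=/ remaining=[/ num / id + ( ( num ) ) * num ) $]
Step 4: reduce T->F. Stack=[( T] ptr=2 lookahead=/ remaining=[/ num / id + ( ( num ) ) * num ) $]
Step 5: shift /. Stack=[( T /] ptr=3 lookahead=num remaining=[num / id + ( ( num ) ) * num ) $]
Step 6: shift num. Stack=[( T / num] ptr=4 lookahead=/ remaining=[/ id + ( ( num ) ) * num ) $]
Step 7: reduce F->num. Stack=[( T / F] ptr=4 lookahead=/ remaining=[/ id + ( ( num ) ) * num ) $]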